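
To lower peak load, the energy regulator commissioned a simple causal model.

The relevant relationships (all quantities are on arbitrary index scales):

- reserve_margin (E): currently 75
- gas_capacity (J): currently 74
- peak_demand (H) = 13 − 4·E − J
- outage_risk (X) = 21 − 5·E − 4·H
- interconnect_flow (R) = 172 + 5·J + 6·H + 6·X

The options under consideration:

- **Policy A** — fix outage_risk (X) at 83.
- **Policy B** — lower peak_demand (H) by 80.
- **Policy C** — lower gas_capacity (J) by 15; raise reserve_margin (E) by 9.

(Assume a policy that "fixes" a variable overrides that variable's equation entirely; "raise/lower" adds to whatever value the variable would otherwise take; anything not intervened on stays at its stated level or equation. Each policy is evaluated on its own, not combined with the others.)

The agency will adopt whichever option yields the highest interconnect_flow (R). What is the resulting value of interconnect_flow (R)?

Policy A (X := 83):
  E = 75
  J = 74
  H = 13 − 4·75 − 74 = -361
  X = 83
  R = 172 + 5·74 + 6·(-361) + 6·83 = -1126
Policy B (H − 80):
  E = 75
  J = 74
  H = 13 − 4·75 − 74 (−80 from intervention) = -441
  X = 21 − 5·75 − 4·(-441) = 1410
  R = 172 + 5·74 + 6·(-441) + 6·1410 = 6356
Policy C (J − 15, E + 9):
  E = 75 + 9 = 84
  J = 74 − 15 = 59
  H = 13 − 4·84 − 59 = -382
  X = 21 − 5·84 − 4·(-382) = 1129
  R = 172 + 5·59 + 6·(-382) + 6·1129 = 4949
Comparing — Policy A: R=-1126, Policy B: R=6356, Policy C: R=4949. Highest is 6356 (Policy B).

6356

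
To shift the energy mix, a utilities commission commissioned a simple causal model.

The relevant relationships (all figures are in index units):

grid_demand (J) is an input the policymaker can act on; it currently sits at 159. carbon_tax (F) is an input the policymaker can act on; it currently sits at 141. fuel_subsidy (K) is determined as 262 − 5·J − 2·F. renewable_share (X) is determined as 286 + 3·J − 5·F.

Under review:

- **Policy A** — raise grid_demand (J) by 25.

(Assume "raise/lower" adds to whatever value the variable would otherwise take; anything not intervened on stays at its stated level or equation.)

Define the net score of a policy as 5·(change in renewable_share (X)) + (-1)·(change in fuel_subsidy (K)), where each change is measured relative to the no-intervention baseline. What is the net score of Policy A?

Baseline:
  J = 159
  F = 141
  K = 262 − 5·159 − 2·141 = -815
  X = 286 + 3·159 − 5·141 = 58
Policy A (J + 25):
  J = 159 + 25 = 184
  F = 141
  K = 262 − 5·184 − 2·141 = -940
  X = 286 + 3·184 − 5·141 = 133
ΔX = 133 − 58 = 75; ΔK = -940 − (-815) = -125
Score = 5·75 + (-1)·(-125) = 500

500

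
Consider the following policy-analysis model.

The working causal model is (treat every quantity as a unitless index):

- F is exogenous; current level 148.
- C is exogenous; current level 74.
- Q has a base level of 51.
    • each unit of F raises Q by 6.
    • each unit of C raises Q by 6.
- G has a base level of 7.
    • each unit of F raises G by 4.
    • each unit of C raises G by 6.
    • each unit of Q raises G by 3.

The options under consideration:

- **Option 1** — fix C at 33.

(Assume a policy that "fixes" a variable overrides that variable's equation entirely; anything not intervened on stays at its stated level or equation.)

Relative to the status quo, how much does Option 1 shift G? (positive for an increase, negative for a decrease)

Baseline:
  F = 148
  C = 74
  Q = 51 + 6·148 + 6·74 = 1383
  G = 7 + 4·148 + 6·74 + 3·1383 = 5192
Option 1 (C := 33):
  F = 148
  C = 33
  Q = 51 + 6·148 + 6·33 = 1137
  G = 7 + 4·148 + 6·33 + 3·1137 = 4208
Change in G: 4208 − 5192 = -984

-984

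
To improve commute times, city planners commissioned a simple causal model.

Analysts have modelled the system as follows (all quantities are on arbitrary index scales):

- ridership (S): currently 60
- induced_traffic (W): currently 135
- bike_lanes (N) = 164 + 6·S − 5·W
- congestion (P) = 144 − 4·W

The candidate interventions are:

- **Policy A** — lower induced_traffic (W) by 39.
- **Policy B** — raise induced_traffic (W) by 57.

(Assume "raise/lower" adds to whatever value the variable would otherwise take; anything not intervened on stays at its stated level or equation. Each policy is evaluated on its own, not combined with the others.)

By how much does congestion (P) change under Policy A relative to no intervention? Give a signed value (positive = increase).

Baseline:
  W = 135
  P = 144 − 4·135 = -396
Policy A (W − 39):
  W = 135 − 39 = 96
  P = 144 − 4·96 = -240
Change in P: -240 − (-396) = 156

156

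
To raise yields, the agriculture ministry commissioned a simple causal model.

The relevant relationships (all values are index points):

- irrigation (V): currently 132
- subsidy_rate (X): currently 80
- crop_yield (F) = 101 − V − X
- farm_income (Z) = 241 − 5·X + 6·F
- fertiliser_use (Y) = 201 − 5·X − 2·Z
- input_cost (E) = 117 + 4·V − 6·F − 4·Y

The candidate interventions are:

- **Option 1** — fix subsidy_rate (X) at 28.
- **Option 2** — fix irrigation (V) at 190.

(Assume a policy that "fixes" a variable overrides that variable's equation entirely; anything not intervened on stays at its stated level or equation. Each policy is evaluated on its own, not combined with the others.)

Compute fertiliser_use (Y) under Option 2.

Option 2 (V := 190):
  V = 190
  X = 80
  F = 101 − 190 − 80 = -169
  Z = 241 − 5·80 + 6·(-169) = -1173
  Y = 201 − 5·80 − 2·(-1173) = 2147

2147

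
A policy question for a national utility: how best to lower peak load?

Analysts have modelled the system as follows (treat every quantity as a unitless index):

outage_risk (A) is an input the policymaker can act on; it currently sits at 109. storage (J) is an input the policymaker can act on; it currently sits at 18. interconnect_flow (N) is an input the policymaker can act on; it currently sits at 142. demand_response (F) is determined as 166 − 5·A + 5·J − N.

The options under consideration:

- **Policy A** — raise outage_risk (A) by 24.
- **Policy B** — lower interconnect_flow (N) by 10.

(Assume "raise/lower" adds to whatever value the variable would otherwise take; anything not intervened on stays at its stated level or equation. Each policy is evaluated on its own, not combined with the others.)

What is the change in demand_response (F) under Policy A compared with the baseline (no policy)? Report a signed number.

-120

Baseline:
  A = 109
  J = 18
  N = 142
  F = 166 − 5·109 + 5·18 − 142 = -431
Policy A (A + 24):
  A = 109 + 24 = 133
  J = 18
  N = 142
  F = 166 − 5·133 + 5·18 − 142 = -551
Change in F: -551 − (-431) = -120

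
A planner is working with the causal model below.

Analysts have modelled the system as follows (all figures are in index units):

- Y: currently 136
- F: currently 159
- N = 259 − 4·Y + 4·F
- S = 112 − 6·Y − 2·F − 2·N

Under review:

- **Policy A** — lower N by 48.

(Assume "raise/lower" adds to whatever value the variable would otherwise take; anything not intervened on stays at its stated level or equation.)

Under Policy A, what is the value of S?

-1628

Policy A (N − 48):
  Y = 136
  F = 159
  N = 259 − 4·136 + 4·159 (−48 from intervention) = 303
  S = 112 − 6·136 − 2·159 − 2·303 = -1628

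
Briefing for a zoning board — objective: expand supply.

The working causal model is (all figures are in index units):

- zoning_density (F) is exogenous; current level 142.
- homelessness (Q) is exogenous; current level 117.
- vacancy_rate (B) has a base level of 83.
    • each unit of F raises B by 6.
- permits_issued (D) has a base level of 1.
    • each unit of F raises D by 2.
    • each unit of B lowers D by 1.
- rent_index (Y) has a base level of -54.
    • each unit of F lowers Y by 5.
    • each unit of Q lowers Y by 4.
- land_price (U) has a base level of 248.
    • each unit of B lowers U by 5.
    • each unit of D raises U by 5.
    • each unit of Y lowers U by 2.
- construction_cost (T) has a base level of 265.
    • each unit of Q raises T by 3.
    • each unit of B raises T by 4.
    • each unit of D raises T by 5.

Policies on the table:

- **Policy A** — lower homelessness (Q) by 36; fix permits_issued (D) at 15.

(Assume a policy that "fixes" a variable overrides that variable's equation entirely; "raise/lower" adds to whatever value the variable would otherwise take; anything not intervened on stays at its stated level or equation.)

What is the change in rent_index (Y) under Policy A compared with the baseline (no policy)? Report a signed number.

144

Baseline:
  F = 142
  Q = 117
  Y = -54 − 5·142 − 4·117 = -1232
Policy A (Q − 36, D := 15):
  F = 142
  Q = 117 − 36 = 81
  Y = -54 − 5·142 − 4·81 = -1088
Change in Y: -1088 − (-1232) = 144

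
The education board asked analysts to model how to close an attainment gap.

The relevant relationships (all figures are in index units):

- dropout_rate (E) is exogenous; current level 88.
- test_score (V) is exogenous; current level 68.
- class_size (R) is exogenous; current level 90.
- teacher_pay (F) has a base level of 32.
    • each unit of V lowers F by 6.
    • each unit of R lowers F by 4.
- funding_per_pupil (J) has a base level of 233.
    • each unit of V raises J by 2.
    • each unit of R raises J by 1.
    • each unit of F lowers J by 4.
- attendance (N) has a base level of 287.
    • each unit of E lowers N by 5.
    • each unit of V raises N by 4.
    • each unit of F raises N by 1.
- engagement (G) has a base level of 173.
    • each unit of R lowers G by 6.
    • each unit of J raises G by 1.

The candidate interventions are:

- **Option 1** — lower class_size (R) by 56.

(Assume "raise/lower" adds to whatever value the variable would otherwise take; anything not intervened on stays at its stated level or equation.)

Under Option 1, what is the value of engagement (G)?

2420

Option 1 (R − 56):
  V = 68
  R = 90 − 56 = 34
  F = 32 − 6·68 − 4·34 = -512
  J = 233 + 2·68 + 34 − 4·(-512) = 2451
  G = 173 − 6·34 + 2451 = 2420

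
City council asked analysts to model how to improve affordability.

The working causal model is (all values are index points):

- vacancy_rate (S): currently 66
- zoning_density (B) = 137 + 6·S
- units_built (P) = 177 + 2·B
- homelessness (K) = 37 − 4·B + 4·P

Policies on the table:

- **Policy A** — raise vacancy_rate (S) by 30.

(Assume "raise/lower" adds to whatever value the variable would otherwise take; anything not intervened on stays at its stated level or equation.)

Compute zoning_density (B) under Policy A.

Policy A (S + 30):
  S = 66 + 30 = 96
  B = 137 + 6·96 = 713

713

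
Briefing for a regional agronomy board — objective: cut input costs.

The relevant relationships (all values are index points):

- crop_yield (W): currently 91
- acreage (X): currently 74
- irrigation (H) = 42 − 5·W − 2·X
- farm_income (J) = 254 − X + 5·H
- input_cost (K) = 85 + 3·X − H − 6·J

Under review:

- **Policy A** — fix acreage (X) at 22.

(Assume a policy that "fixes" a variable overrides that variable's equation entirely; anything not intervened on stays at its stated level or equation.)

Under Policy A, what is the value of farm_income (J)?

Policy A (X := 22):
  W = 91
  X = 22
  H = 42 − 5·91 − 2·22 = -457
  J = 254 − 22 + 5·(-457) = -2053

-2053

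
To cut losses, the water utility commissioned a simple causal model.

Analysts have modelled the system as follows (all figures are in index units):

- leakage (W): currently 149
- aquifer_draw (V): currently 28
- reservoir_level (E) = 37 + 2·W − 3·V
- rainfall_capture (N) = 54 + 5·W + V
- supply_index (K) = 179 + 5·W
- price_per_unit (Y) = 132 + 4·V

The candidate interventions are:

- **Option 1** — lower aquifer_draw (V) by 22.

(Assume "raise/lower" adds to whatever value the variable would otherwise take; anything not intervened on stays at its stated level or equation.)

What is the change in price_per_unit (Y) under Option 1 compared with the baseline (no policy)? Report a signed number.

Baseline:
  V = 28
  Y = 132 + 4·28 = 244
Option 1 (V − 22):
  V = 28 − 22 = 6
  Y = 132 + 4·6 = 156
Change in Y: 156 − 244 = -88

-88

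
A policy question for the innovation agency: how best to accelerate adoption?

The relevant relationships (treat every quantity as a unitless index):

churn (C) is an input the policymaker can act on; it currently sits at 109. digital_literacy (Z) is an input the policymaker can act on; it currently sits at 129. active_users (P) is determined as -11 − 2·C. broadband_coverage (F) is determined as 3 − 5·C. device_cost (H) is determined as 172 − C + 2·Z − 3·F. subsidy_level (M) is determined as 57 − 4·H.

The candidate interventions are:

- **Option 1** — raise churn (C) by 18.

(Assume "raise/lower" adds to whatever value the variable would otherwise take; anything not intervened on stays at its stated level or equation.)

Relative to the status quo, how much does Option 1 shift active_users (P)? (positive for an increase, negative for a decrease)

-36

Baseline:
  C = 109
  P = -11 − 2·109 = -229
Option 1 (C + 18):
  C = 109 + 18 = 127
  P = -11 − 2·127 = -265
Change in P: -265 − (-229) = -36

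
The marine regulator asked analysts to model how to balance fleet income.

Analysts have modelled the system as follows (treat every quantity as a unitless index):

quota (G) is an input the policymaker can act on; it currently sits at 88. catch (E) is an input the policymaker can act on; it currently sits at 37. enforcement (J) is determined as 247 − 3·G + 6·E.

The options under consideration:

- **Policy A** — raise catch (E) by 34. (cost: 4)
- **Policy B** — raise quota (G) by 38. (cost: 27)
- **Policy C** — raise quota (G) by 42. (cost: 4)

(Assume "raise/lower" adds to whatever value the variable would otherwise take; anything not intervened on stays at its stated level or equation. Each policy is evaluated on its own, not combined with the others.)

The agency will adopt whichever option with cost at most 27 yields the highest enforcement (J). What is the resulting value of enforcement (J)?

409

Policy A (E + 34):
  G = 88
  E = 37 + 34 = 71
  J = 247 − 3·88 + 6·71 = 409
Policy B (G + 38):
  G = 88 + 38 = 126
  E = 37
  J = 247 − 3·126 + 6·37 = 91
Policy C (G + 42):
  G = 88 + 42 = 130
  E = 37
  J = 247 − 3·130 + 6·37 = 79
Comparing — Policy A: J=409, Policy B: J=91, Policy C: J=79. Highest is 409 (Policy A).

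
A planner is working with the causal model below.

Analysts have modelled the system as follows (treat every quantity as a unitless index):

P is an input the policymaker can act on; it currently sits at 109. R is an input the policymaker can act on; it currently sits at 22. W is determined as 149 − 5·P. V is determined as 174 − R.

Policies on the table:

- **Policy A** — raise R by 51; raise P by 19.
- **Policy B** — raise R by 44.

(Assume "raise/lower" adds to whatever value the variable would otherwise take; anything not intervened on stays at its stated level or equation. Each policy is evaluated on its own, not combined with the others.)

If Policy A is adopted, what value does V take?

Policy A (R + 51, P + 19):
  R = 22 + 51 = 73
  V = 174 − 73 = 101

101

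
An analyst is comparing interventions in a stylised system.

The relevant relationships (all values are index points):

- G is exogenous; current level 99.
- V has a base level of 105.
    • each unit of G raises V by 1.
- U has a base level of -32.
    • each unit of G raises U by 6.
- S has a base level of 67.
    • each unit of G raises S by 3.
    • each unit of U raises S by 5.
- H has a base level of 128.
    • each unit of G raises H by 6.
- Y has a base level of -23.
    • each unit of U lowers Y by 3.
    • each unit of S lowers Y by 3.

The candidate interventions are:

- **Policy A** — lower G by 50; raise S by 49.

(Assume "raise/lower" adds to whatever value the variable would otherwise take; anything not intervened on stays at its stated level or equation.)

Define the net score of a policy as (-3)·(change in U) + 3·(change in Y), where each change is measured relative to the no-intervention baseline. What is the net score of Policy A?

18009

Baseline:
  G = 99
  U = -32 + 6·99 = 562
  S = 67 + 3·99 + 5·562 = 3174
  Y = -23 − 3·562 − 3·3174 = -11231
Policy A (G − 50, S + 49):
  G = 99 − 50 = 49
  U = -32 + 6·49 = 262
  S = 67 + 3·49 + 5·262 (+49 from intervention) = 1573
  Y = -23 − 3·262 − 3·1573 = -5528
ΔU = 262 − 562 = -300; ΔY = -5528 − (-11231) = 5703
Score = (-3)·(-300) + 3·5703 = 18009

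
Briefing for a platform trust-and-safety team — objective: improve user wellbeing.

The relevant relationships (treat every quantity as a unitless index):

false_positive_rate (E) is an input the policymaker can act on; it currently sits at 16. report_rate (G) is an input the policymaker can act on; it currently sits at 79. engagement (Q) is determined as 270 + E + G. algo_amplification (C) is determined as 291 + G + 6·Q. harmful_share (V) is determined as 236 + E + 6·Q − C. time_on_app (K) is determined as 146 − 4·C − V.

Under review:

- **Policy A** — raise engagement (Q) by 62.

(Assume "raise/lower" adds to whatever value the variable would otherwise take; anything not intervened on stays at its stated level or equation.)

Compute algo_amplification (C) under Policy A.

Policy A (Q + 62):
  E = 16
  G = 79
  Q = 270 + 16 + 79 (+62 from intervention) = 427
  C = 291 + 79 + 6·427 = 2932

2932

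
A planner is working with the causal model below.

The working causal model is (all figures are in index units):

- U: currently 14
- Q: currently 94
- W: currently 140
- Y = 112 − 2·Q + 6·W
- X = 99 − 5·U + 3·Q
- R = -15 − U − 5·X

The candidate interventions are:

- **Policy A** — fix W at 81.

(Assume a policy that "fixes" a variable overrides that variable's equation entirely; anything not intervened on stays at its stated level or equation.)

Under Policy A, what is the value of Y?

410

Policy A (W := 81):
  Q = 94
  W = 81
  Y = 112 − 2·94 + 6·81 = 410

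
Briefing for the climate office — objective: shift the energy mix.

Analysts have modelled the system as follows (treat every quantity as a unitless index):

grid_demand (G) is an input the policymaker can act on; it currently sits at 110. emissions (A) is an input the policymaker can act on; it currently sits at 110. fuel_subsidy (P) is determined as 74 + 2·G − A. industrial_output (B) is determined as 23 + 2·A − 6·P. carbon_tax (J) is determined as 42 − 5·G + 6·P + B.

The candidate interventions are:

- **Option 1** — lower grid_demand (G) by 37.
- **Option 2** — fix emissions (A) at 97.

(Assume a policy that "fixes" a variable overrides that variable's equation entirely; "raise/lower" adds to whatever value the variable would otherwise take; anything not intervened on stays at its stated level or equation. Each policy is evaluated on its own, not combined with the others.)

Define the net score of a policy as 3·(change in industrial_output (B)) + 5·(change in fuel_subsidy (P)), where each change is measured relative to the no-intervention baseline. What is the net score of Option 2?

-247

Baseline:
  G = 110
  A = 110
  P = 74 + 2·110 − 110 = 184
  B = 23 + 2·110 − 6·184 = -861
Option 2 (A := 97):
  G = 110
  A = 97
  P = 74 + 2·110 − 97 = 197
  B = 23 + 2·97 − 6·197 = -965
ΔB = -965 − (-861) = -104; ΔP = 197 − 184 = 13
Score = 3·(-104) + 5·13 = -247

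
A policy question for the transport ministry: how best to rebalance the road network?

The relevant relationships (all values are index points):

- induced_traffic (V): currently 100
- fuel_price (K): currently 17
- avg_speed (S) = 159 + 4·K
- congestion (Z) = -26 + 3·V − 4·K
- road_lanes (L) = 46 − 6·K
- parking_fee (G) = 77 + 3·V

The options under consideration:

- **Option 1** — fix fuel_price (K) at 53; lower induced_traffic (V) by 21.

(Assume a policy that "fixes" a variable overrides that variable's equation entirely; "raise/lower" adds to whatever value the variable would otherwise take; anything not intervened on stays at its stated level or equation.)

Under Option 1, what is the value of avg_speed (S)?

Option 1 (K := 53, V − 21):
  K = 53
  S = 159 + 4·53 = 371

371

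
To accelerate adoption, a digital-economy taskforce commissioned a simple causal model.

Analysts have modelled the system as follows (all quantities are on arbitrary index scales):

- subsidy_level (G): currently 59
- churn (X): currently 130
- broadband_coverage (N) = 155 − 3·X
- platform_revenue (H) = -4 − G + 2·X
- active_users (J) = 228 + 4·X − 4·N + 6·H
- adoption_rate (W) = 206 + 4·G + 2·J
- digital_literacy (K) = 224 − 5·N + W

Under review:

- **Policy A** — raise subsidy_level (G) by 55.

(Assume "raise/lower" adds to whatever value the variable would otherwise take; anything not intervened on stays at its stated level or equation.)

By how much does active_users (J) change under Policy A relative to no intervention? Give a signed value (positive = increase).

Baseline:
  G = 59
  X = 130
  N = 155 − 3·130 = -235
  H = -4 − 59 + 2·130 = 197
  J = 228 + 4·130 − 4·(-235) + 6·197 = 2870
Policy A (G + 55):
  G = 59 + 55 = 114
  X = 130
  N = 155 − 3·130 = -235
  H = -4 − 114 + 2·130 = 142
  J = 228 + 4·130 − 4·(-235) + 6·142 = 2540
Change in J: 2540 − 2870 = -330

-330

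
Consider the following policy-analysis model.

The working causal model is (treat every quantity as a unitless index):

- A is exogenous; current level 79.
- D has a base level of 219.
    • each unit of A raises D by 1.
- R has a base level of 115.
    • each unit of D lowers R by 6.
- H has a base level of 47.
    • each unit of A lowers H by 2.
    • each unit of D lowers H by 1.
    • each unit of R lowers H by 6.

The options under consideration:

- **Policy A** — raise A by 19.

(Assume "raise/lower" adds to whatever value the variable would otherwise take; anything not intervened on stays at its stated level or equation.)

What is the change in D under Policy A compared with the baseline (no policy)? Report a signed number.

Baseline:
  A = 79
  D = 219 + 79 = 298
Policy A (A + 19):
  A = 79 + 19 = 98
  D = 219 + 98 = 317
Change in D: 317 − 298 = 19

19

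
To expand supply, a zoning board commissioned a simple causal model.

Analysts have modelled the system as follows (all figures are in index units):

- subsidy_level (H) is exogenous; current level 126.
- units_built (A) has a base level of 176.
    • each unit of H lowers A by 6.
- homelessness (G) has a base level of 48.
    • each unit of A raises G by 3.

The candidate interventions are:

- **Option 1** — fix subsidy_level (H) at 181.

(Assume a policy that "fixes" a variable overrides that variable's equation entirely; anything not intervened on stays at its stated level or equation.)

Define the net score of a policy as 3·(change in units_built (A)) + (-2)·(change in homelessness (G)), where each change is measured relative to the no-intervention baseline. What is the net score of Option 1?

990

Baseline:
  H = 126
  A = 176 − 6·126 = -580
  G = 48 + 3·(-580) = -1692
Option 1 (H := 181):
  H = 181
  A = 176 − 6·181 = -910
  G = 48 + 3·(-910) = -2682
ΔA = -910 − (-580) = -330; ΔG = -2682 − (-1692) = -990
Score = 3·(-330) + (-2)·(-990) = 990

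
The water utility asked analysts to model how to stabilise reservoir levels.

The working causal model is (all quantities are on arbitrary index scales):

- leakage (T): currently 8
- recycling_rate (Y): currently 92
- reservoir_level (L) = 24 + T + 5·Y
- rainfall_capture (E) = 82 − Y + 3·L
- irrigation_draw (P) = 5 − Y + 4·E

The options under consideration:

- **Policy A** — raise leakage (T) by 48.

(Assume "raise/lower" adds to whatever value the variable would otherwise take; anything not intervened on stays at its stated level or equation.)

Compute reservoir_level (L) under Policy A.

540

Policy A (T + 48):
  T = 8 + 48 = 56
  Y = 92
  L = 24 + 56 + 5·92 = 540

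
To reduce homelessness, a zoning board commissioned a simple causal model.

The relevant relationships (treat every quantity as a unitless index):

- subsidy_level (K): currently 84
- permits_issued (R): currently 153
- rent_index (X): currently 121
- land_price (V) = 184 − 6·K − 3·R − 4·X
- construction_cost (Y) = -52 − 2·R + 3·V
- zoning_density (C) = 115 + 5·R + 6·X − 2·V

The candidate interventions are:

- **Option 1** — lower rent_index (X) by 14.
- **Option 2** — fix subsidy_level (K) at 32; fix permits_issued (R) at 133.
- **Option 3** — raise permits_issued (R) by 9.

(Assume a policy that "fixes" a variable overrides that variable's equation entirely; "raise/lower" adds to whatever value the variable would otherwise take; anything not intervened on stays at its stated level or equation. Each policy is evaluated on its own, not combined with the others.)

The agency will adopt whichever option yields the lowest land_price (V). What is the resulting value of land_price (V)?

Option 1 (X − 14):
  K = 84
  R = 153
  X = 121 − 14 = 107
  V = 184 − 6·84 − 3·153 − 4·107 = -1207
Option 2 (K := 32, R := 133):
  K = 32
  R = 133
  X = 121
  V = 184 − 6·32 − 3·133 − 4·121 = -891
Option 3 (R + 9):
  K = 84
  R = 153 + 9 = 162
  X = 121
  V = 184 − 6·84 − 3·162 − 4·121 = -1290
Comparing — Option 1: V=-1207, Option 2: V=-891, Option 3: V=-1290. Lowest is -1290 (Option 3).

-1290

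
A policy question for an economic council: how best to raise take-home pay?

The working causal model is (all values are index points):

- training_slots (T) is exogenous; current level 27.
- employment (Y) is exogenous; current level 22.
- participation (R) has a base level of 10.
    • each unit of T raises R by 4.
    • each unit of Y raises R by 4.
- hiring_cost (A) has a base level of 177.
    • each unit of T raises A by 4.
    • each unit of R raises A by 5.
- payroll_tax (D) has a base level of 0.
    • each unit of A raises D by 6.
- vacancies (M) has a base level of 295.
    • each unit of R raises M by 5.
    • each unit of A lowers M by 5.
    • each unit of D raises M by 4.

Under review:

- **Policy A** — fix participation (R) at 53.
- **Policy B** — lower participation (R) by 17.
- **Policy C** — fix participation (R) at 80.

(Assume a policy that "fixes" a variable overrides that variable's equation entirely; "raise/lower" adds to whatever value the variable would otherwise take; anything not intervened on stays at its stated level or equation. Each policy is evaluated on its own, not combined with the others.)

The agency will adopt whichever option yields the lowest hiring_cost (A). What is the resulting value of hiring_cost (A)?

550

Policy A (R := 53):
  T = 27
  Y = 22
  R = 53
  A = 177 + 4·27 + 5·53 = 550
Policy B (R − 17):
  T = 27
  Y = 22
  R = 10 + 4·27 + 4·22 (−17 from intervention) = 189
  A = 177 + 4·27 + 5·189 = 1230
Policy C (R := 80):
  T = 27
  Y = 22
  R = 80
  A = 177 + 4·27 + 5·80 = 685
Comparing — Policy A: A=550, Policy B: A=1230, Policy C: A=685. Lowest is 550 (Policy A).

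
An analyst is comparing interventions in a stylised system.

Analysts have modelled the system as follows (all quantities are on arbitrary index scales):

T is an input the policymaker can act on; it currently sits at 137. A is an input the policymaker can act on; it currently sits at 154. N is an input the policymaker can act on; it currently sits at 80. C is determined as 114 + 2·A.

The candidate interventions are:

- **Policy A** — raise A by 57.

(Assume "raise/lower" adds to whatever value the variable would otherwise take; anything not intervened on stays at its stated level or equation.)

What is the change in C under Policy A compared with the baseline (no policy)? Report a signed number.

Baseline:
  A = 154
  C = 114 + 2·154 = 422
Policy A (A + 57):
  A = 154 + 57 = 211
  C = 114 + 2·211 = 536
Change in C: 536 − 422 = 114

114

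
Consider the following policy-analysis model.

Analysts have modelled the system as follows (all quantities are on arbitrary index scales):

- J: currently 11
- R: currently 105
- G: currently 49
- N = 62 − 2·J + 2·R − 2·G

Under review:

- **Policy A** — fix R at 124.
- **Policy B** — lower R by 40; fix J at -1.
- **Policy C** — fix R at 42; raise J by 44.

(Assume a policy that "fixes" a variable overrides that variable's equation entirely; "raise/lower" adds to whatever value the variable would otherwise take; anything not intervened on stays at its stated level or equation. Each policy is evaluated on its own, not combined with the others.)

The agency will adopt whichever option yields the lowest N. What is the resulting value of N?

-62

Policy A (R := 124):
  J = 11
  R = 124
  G = 49
  N = 62 − 2·11 + 2·124 − 2·49 = 190
Policy B (R − 40, J := -1):
  J = -1
  R = 105 − 40 = 65
  G = 49
  N = 62 − 2·(-1) + 2·65 − 2·49 = 96
Policy C (R := 42, J + 44):
  J = 11 + 44 = 55
  R = 42
  G = 49
  N = 62 − 2·55 + 2·42 − 2·49 = -62
Comparing — Policy A: N=190, Policy B: N=96, Policy C: N=-62. Lowest is -62 (Policy C).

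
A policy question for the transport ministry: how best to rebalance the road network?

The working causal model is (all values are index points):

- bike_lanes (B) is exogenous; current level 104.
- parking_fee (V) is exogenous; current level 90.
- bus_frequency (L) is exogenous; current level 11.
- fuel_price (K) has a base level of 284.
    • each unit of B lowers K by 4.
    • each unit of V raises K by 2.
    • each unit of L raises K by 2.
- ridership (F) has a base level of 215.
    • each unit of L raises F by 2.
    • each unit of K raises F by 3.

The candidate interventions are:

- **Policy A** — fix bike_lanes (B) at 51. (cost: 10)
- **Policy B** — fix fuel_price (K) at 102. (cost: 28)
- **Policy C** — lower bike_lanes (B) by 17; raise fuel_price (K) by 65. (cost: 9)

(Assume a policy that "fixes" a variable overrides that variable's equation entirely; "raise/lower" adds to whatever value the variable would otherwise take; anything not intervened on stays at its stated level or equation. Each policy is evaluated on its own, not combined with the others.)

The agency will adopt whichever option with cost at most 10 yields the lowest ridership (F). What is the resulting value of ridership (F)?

846

Policy A (B := 51):
  B = 51
  V = 90
  L = 11
  K = 284 − 4·51 + 2·90 + 2·11 = 282
  F = 215 + 2·11 + 3·282 = 1083
Policy C (B − 17, K + 65):
  B = 104 − 17 = 87
  V = 90
  L = 11
  K = 284 − 4·87 + 2·90 + 2·11 (+65 from intervention) = 203
  F = 215 + 2·11 + 3·203 = 846
Comparing — Policy A: F=1083, Policy C: F=846. Lowest is 846 (Policy C).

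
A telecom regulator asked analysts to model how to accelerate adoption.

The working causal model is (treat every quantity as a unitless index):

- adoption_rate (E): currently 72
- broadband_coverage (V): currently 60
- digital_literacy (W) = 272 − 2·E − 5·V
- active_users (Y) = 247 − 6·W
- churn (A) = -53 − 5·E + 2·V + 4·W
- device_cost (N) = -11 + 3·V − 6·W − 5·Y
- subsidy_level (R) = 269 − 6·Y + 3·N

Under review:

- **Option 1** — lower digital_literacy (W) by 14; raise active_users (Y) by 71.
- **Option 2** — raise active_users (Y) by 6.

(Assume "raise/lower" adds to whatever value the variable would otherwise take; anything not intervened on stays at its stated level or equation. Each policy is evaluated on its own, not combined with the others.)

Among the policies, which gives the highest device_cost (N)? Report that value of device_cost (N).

-5224

Option 1 (W − 14, Y + 71):
  E = 72
  V = 60
  W = 272 − 2·72 − 5·60 (−14 from intervention) = -186
  Y = 247 − 6·(-186) (+71 from intervention) = 1434
  N = -11 + 3·60 − 6·(-186) − 5·1434 = -5885
Option 2 (Y + 6):
  E = 72
  V = 60
  W = 272 − 2·72 − 5·60 = -172
  Y = 247 − 6·(-172) (+6 from intervention) = 1285
  N = -11 + 3·60 − 6·(-172) − 5·1285 = -5224
Comparing — Option 1: N=-5885, Option 2: N=-5224. Highest is -5224 (Option 2).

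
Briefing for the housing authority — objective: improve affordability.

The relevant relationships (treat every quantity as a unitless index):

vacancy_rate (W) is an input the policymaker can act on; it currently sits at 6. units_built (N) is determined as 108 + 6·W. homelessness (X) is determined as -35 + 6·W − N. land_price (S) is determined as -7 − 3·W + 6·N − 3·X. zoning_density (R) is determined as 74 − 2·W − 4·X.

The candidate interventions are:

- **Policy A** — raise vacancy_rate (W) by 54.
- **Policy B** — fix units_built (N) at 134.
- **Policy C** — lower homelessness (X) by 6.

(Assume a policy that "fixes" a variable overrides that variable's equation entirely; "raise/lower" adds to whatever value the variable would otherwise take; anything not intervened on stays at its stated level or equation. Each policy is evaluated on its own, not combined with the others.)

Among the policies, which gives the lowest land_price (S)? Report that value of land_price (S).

1178

Policy A (W + 54):
  W = 6 + 54 = 60
  N = 108 + 6·60 = 468
  X = -35 + 6·60 − 468 = -143
  S = -7 − 3·60 + 6·468 − 3·(-143) = 3050
Policy B (N := 134):
  W = 6
  N = 134
  X = -35 + 6·6 − 134 = -133
  S = -7 − 3·6 + 6·134 − 3·(-133) = 1178
Policy C (X − 6):
  W = 6
  N = 108 + 6·6 = 144
  X = -35 + 6·6 − 144 (−6 from intervention) = -149
  S = -7 − 3·6 + 6·144 − 3·(-149) = 1286
Comparing — Policy A: S=3050, Policy B: S=1178, Policy C: S=1286. Lowest is 1178 (Policy B).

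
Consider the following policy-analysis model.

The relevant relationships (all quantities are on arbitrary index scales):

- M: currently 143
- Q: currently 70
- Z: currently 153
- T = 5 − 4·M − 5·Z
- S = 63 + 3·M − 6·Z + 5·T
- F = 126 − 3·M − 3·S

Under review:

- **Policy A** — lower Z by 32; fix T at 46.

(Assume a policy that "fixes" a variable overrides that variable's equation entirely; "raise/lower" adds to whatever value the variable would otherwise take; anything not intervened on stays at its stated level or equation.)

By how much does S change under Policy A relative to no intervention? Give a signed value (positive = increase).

7082

Baseline:
  M = 143
  Z = 153
  T = 5 − 4·143 − 5·153 = -1332
  S = 63 + 3·143 − 6·153 + 5·(-1332) = -7086
Policy A (Z − 32, T := 46):
  M = 143
  Z = 153 − 32 = 121
  T = 46
  S = 63 + 3·143 − 6·121 + 5·46 = -4
Change in S: -4 − (-7086) = 7082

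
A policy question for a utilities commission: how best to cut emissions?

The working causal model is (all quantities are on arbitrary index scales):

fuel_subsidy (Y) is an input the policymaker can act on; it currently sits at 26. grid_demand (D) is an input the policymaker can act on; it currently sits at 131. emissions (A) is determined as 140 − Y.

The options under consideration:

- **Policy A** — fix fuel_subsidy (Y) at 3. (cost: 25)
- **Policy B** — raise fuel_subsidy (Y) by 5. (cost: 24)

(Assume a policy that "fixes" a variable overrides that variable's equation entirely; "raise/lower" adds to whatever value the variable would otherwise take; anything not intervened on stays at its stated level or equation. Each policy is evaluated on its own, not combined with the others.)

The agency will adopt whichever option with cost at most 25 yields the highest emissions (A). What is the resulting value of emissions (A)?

Policy A (Y := 3):
  Y = 3
  A = 140 − 3 = 137
Policy B (Y + 5):
  Y = 26 + 5 = 31
  A = 140 − 31 = 109
Comparing — Policy A: A=137, Policy B: A=109. Highest is 137 (Policy A).

137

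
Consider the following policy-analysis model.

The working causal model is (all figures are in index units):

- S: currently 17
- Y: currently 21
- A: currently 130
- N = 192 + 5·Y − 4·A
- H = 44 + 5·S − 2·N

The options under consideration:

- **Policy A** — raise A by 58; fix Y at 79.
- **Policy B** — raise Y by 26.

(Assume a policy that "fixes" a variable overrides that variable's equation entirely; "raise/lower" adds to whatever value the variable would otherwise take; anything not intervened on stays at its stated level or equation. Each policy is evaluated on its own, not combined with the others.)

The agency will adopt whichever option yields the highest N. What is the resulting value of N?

-93

Policy A (A + 58, Y := 79):
  Y = 79
  A = 130 + 58 = 188
  N = 192 + 5·79 − 4·188 = -165
Policy B (Y + 26):
  Y = 21 + 26 = 47
  A = 130
  N = 192 + 5·47 − 4·130 = -93
Comparing — Policy A: N=-165, Policy B: N=-93. Highest is -93 (Policy B).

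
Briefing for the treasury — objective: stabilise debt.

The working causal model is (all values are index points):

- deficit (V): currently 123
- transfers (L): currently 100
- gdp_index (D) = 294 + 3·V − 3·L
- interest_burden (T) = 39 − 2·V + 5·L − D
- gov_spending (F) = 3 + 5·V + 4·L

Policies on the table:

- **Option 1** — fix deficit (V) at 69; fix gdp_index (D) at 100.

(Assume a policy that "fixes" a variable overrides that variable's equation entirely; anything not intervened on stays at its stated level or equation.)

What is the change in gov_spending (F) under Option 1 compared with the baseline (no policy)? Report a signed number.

Baseline:
  V = 123
  L = 100
  F = 3 + 5·123 + 4·100 = 1018
Option 1 (V := 69, D := 100):
  V = 69
  L = 100
  F = 3 + 5·69 + 4·100 = 748
Change in F: 748 − 1018 = -270

-270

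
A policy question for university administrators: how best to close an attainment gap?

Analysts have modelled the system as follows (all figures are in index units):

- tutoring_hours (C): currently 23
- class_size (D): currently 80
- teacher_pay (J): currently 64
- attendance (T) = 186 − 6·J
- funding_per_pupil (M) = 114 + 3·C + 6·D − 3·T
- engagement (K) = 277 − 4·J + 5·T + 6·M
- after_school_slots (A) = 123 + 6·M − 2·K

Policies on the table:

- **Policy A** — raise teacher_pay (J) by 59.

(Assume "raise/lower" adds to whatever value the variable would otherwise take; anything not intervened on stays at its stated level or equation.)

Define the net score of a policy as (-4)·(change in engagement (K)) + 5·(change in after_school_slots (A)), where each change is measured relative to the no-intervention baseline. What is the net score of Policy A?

Baseline:
  C = 23
  D = 80
  J = 64
  T = 186 − 6·64 = -198
  M = 114 + 3·23 + 6·80 − 3·(-198) = 1257
  K = 277 − 4·64 + 5·(-198) + 6·1257 = 6573
  A = 123 + 6·1257 − 2·6573 = -5481
Policy A (J + 59):
  C = 23
  D = 80
  J = 64 + 59 = 123
  T = 186 − 6·123 = -552
  M = 114 + 3·23 + 6·80 − 3·(-552) = 2319
  K = 277 − 4·123 + 5·(-552) + 6·2319 = 10939
  A = 123 + 6·2319 − 2·10939 = -7841
ΔK = 10939 − 6573 = 4366; ΔA = -7841 − (-5481) = -2360
Score = (-4)·4366 + 5·(-2360) = -29264

-29264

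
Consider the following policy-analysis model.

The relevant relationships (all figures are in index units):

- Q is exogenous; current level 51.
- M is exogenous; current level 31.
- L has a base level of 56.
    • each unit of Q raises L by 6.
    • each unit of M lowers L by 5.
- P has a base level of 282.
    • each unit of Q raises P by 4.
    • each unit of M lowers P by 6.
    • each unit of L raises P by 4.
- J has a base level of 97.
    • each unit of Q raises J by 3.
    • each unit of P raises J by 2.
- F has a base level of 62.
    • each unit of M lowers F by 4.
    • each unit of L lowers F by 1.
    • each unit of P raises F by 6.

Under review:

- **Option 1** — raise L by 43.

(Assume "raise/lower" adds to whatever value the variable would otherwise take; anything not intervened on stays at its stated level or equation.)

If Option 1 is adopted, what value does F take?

7488

Option 1 (L + 43):
  Q = 51
  M = 31
  L = 56 + 6·51 − 5·31 (+43 from intervention) = 250
  P = 282 + 4·51 − 6·31 + 4·250 = 1300
  F = 62 − 4·31 − 250 + 6·1300 = 7488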